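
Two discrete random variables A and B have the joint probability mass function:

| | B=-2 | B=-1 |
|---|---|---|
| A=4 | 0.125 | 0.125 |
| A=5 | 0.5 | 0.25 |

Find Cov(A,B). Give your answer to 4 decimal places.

-0.0313

E[A] = 4.75,  E[B] = -1.625
E[AB] = -7.75
Cov(A,B) = E[AB] − E[A]E[B] = -7.75 − (4.75)(-1.625) = -0.03125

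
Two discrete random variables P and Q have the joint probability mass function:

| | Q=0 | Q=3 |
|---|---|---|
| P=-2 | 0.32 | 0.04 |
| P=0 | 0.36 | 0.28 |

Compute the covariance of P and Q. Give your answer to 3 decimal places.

0.451

E[P] = -0.72,  E[Q] = 0.96
E[PQ] = -0.24
cov(P,Q) = E[PQ] − E[P]E[Q] = -0.24 − (-0.72)(0.96) = 0.4512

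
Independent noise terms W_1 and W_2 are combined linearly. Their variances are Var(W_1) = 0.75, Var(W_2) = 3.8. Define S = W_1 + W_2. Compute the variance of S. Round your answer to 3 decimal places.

By independence, Var(S) = (1)²Var(W_1) + (1)²Var(W_2)
= (1)²·0.75 + (1)²·3.8 = 4.55

4.550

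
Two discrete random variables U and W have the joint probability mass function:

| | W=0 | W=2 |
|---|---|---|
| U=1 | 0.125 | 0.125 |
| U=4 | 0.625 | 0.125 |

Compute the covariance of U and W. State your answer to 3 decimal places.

E[U] = 3.25,  E[W] = 0.5
E[UW] = 1.25
Cov(U,W) = E[UW] − E[U]E[W] = 1.25 − (3.25)(0.5) = -0.375

-0.375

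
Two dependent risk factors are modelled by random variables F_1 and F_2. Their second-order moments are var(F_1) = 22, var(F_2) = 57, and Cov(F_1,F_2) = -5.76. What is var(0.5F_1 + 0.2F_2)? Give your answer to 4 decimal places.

var(0.5F_1 + 0.2F_2) = (0.5)²·var(F_1) + (0.2)²·var(F_2) + 2·(0.5)·(0.2)·Cov(F_1,F_2)
= 0.25·22 + 0.04·57 + 0.2·-5.76 = 6.628

6.6280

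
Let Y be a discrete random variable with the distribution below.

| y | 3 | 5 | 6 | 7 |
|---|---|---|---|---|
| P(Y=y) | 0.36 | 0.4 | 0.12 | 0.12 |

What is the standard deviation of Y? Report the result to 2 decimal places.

E[Y] = (3)(0.36) + (5)(0.4) + (6)(0.12) + (7)(0.12) = 4.64
E[Y²] = (3)²(0.36) + (5)²(0.4) + (6)²(0.12) + (7)²(0.12) = 23.44
Var(Y) = E[Y²] − (E[Y])² = 23.44 − (4.64)² = 1.9104
SD(Y) = √1.9104 ≈ 1.38

1.38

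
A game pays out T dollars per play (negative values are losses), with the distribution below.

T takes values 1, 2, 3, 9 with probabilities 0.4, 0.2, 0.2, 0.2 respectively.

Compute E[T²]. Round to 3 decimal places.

19.200

E[T²] = (1)²(0.4) + (2)²(0.2) + (3)²(0.2) + (9)²(0.2) = 19.2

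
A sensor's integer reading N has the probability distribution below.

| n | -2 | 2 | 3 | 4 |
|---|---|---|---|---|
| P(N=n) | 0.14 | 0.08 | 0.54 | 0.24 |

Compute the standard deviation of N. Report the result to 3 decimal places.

E[N] = (-2)(0.14) + (2)(0.08) + (3)(0.54) + (4)(0.24) = 2.46
E[N²] = (-2)²(0.14) + (2)²(0.08) + (3)²(0.54) + (4)²(0.24) = 9.58
V(N) = E[N²] − (E[N])² = 9.58 − (2.46)² = 3.5284
SD(N) = √3.5284 ≈ 1.878

1.878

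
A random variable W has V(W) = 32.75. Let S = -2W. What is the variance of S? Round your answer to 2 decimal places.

V(-2W) = (-2)²·V(W) = 4·32.75 = 131

131.00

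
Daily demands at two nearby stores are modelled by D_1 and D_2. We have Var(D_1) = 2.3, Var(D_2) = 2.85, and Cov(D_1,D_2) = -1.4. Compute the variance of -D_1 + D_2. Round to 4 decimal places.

7.9500

Var(-D_1 + D_2) = (-1)²·Var(D_1) + (1)²·Var(D_2) + 2·(-1)·(1)·Cov(D_1,D_2)
= 1·2.3 + 1·2.85 + -2·-1.4 = 7.95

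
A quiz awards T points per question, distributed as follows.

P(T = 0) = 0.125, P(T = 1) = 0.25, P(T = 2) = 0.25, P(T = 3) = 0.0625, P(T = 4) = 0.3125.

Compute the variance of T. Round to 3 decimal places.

E[T] = (0)(0.125) + (1)(0.25) + (2)(0.25) + (3)(0.0625) + (4)(0.3125) = 2.1875
E[T²] = (0)²(0.125) + (1)²(0.25) + (2)²(0.25) + (3)²(0.0625) + (4)²(0.3125) = 6.8125
var(T) = E[T²] − (E[T])² = 6.8125 − (2.1875)² = 2.02734375

2.027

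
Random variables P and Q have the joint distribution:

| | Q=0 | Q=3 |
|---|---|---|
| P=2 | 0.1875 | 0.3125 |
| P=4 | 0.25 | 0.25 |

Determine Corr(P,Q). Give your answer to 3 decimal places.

-0.126

E[P] = 3,  E[Q] = 1.6875
E[PQ] = 4.875
Cov(P,Q) = E[PQ] − E[P]E[Q] = 4.875 − (3)(1.6875) = -0.1875
var(P) = 1,  var(Q) = 2.21484375
ρ = -0.1875 / √(1·2.21484375) ≈ -0.126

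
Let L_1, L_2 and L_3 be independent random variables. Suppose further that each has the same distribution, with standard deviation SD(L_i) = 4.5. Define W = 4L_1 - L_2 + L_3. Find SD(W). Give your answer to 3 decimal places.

19.092

var(L_i) = (4.5)² = 20.25
By independence, var(W) = (4)²var(L_1) + (-1)²var(L_2) + (1)²var(L_3)
= (4)²·20.25 + (-1)²·20.25 + (1)²·20.25 = 364.5
SD(W) = √364.5 ≈ 19.092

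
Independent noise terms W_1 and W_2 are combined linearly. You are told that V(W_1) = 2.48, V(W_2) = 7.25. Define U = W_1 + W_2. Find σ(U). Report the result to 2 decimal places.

3.12

By independence, V(U) = (1)²V(W_1) + (1)²V(W_2)
= (1)²·2.48 + (1)²·7.25 = 9.73
σ(U) = √9.73 ≈ 3.12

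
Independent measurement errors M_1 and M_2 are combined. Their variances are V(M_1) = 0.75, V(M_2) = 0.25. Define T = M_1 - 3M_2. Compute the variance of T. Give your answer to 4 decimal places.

3.0000

By independence, V(T) = (1)²V(M_1) + (-3)²V(M_2)
= (1)²·0.75 + (-3)²·0.25 = 3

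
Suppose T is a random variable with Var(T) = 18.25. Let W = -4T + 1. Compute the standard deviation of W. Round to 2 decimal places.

Var(-4T + 1) = (-4)²·18.25 = 292
SD(W) = √292 ≈ 17.09

17.09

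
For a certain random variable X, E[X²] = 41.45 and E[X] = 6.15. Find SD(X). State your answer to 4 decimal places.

Var(X) = 41.45 − (6.15)² = 3.6275
SD(X) = √3.6275 ≈ 1.9046

1.9046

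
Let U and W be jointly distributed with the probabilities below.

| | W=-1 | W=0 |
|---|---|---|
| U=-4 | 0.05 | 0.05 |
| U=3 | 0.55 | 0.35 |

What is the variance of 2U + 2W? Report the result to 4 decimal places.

18.0400

E[U] = 2.3,  E[W] = -0.6,  E[UW] = -1.45
Var(U) = 9.7 − (2.3)² = 4.41;  Var(W) = 0.6 − (-0.6)² = 0.24
Cov(U,W) = -1.45 − (2.3)(-0.6) = -0.07
Var(2U + 2W) = (2)²·4.41 + (2)²·0.24 + 2·(2)·(2)·-0.07 = 18.04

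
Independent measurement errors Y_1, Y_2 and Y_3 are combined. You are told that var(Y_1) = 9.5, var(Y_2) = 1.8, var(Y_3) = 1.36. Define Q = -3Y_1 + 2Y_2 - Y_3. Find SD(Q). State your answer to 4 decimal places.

9.6985

By independence, var(Q) = (-3)²var(Y_1) + (2)²var(Y_2) + (-1)²var(Y_3)
= (-3)²·9.5 + (2)²·1.8 + (-1)²·1.36 = 94.06
SD(Q) = √94.06 ≈ 9.6985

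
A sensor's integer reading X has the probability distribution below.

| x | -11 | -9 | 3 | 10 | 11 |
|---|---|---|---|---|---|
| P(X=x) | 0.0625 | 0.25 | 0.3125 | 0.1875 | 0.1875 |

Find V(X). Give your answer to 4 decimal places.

E[X] = (-11)(0.0625) + (-9)(0.25) + (3)(0.3125) + (10)(0.1875) + (11)(0.1875) = 1.9375
E[X²] = (-11)²(0.0625) + (-9)²(0.25) + (3)²(0.3125) + (10)²(0.1875) + (11)²(0.1875) = 72.0625
V(X) = E[X²] − (E[X])² = 72.0625 − (1.9375)² = 68.30859375

68.3086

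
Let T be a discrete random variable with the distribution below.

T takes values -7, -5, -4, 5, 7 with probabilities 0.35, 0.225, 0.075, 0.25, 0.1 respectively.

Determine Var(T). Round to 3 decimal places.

E[T] = (-7)(0.35) + (-5)(0.225) + (-4)(0.075) + (5)(0.25) + (7)(0.1) = -1.925
E[T²] = (-7)²(0.35) + (-5)²(0.225) + (-4)²(0.075) + (5)²(0.25) + (7)²(0.1) = 35.125
Var(T) = E[T²] − (E[T])² = 35.125 − (-1.925)² = 31.419375

31.419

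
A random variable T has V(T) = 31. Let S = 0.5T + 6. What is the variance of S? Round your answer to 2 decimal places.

V(0.5T + 6) = (0.5)²·V(T) = 0.25·31 = 7.75

7.75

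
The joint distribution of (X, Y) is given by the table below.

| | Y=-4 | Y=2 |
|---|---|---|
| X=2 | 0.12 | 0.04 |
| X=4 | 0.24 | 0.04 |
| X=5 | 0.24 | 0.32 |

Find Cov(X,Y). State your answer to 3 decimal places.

0.864

E[X] = 4.24,  E[Y] = -1.6
E[XY] = -5.92
Cov(X,Y) = E[XY] − E[X]E[Y] = -5.92 − (4.24)(-1.6) = 0.864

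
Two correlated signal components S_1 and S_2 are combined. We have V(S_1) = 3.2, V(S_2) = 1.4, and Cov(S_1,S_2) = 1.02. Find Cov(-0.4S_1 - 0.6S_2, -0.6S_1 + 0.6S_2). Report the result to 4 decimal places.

Cov(-0.4S_1 - 0.6S_2, -0.6S_1 + 0.6S_2) = (-0.4)(-0.6)V(S_1) + (-0.6)(0.6)V(S_2) + [(-0.4)(0.6) + (-0.6)(-0.6)]Cov(S_1,S_2)
= 0.24·3.2 + -0.36·1.4 + 0.12·1.02 = 0.3864

0.3864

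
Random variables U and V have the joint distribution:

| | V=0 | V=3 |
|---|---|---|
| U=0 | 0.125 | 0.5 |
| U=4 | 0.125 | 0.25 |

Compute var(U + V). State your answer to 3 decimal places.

4.688

E[U] = 1.5,  E[V] = 2.25,  E[UV] = 3
var(U) = 6 − (1.5)² = 3.75;  var(V) = 6.75 − (2.25)² = 1.6875
cov(U,V) = 3 − (1.5)(2.25) = -0.375
var(U + V) = (1)²·3.75 + (1)²·1.6875 + 2·(1)·(1)·-0.375 = 4.6875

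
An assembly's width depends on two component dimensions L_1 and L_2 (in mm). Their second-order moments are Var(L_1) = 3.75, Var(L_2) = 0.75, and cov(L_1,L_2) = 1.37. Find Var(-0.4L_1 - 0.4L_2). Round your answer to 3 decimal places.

1.158

Var(-0.4L_1 - 0.4L_2) = (-0.4)²·Var(L_1) + (-0.4)²·Var(L_2) + 2·(-0.4)·(-0.4)·cov(L_1,L_2)
= 0.16·3.75 + 0.16·0.75 + 0.32·1.37 = 1.1584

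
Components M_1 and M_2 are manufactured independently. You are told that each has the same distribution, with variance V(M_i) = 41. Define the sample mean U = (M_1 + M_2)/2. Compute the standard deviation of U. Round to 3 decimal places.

4.528

By independence, V(U) = (0.5)²V(M_1) + (0.5)²V(M_2)
= (0.5)²·41 + (0.5)²·41 = 20.5
SD(U) = √20.5 ≈ 4.528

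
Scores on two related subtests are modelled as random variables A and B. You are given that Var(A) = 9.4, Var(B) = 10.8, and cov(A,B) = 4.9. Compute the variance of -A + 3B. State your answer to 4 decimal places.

77.2000

Var(-A + 3B) = (-1)²·Var(A) + (3)²·Var(B) + 2·(-1)·(3)·cov(A,B)
= 1·9.4 + 9·10.8 + -6·4.9 = 77.2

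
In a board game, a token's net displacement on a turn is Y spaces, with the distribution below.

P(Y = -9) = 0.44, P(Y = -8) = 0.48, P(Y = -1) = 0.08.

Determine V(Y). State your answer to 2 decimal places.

4.35

E[Y] = (-9)(0.44) + (-8)(0.48) + (-1)(0.08) = -7.88
E[Y²] = (-9)²(0.44) + (-8)²(0.48) + (-1)²(0.08) = 66.44
V(Y) = E[Y²] − (E[Y])² = 66.44 − (-7.88)² = 4.3456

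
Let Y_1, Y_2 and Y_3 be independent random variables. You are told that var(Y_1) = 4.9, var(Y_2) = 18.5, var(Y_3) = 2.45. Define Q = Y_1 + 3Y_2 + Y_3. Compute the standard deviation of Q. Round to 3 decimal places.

13.185

By independence, var(Q) = (1)²var(Y_1) + (3)²var(Y_2) + (1)²var(Y_3)
= (1)²·4.9 + (3)²·18.5 + (1)²·2.45 = 173.85
σ(Q) = √173.85 ≈ 13.185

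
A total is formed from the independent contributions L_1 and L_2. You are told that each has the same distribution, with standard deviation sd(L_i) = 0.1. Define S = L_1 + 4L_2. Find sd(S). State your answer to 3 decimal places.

0.412

Var(L_i) = (0.1)² = 0.01
By independence, Var(S) = (1)²Var(L_1) + (4)²Var(L_2)
= (1)²·0.01 + (4)²·0.01 = 0.17
sd(S) = √0.17 ≈ 0.412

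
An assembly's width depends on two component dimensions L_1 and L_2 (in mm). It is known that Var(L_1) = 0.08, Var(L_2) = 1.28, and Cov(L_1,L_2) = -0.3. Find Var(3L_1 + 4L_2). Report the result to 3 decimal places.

14.000

Var(3L_1 + 4L_2) = (3)²·Var(L_1) + (4)²·Var(L_2) + 2·(3)·(4)·Cov(L_1,L_2)
= 9·0.08 + 16·1.28 + 24·-0.3 = 14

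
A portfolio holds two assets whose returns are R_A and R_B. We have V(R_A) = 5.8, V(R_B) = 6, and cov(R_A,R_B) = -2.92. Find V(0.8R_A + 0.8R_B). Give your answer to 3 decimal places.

V(0.8R_A + 0.8R_B) = (0.8)²·V(R_A) + (0.8)²·V(R_B) + 2·(0.8)·(0.8)·cov(R_A,R_B)
= 0.64·5.8 + 0.64·6 + 1.28·-2.92 = 3.8144

3.814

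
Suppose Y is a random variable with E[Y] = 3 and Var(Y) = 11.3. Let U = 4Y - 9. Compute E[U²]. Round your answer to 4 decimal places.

E[4Y - 9] = 4·3 − 9 = 3
Var(4Y - 9) = (4)²·11.3 = 180.8
E[U²] = Var(U) + (E[U])² = 180.8 + (3)² = 189.8

189.8000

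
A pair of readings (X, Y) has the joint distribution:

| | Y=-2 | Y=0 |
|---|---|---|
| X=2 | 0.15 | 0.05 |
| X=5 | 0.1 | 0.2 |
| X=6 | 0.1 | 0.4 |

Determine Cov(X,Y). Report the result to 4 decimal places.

E[X] = 4.9,  E[Y] = -0.7
E[XY] = -2.8
Cov(X,Y) = E[XY] − E[X]E[Y] = -2.8 − (4.9)(-0.7) = 0.63

0.6300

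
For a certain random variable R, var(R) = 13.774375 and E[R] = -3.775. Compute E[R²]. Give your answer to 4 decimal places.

28.0250

E[R²] = var(R) + (E[R])² = 13.774375 + (-3.775)² = 28.025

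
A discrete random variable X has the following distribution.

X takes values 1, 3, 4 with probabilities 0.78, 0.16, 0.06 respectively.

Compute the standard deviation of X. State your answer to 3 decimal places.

0.964

E[X] = (1)(0.78) + (3)(0.16) + (4)(0.06) = 1.5
E[X²] = (1)²(0.78) + (3)²(0.16) + (4)²(0.06) = 3.18
var(X) = E[X²] − (E[X])² = 3.18 − (1.5)² = 0.93
SD(X) = √0.93 ≈ 0.964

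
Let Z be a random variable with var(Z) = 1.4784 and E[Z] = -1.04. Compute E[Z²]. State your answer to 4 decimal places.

2.5600

E[Z²] = var(Z) + (E[Z])² = 1.4784 + (-1.04)² = 2.56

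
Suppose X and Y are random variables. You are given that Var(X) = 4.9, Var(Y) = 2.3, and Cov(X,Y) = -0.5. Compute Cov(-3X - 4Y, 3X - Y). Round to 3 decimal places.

-30.400

Cov(-3X - 4Y, 3X - Y) = (-3)(3)Var(X) + (-4)(-1)Var(Y) + [(-3)(-1) + (-4)(3)]Cov(X,Y)
= -9·4.9 + 4·2.3 + -9·-0.5 = -30.4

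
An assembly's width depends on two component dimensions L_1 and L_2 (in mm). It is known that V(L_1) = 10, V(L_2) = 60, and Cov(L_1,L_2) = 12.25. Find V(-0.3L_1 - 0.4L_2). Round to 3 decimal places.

V(-0.3L_1 - 0.4L_2) = (-0.3)²·V(L_1) + (-0.4)²·V(L_2) + 2·(-0.3)·(-0.4)·Cov(L_1,L_2)
= 0.09·10 + 0.16·60 + 0.24·12.25 = 13.44

13.440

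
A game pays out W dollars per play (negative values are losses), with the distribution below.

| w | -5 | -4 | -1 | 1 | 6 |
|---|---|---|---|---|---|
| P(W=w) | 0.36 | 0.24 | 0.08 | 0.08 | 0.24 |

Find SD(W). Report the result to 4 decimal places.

4.4607

E[W] = (-5)(0.36) + (-4)(0.24) + (-1)(0.08) + (1)(0.08) + (6)(0.24) = -1.32
E[W²] = (-5)²(0.36) + (-4)²(0.24) + (-1)²(0.08) + (1)²(0.08) + (6)²(0.24) = 21.64
Var(W) = E[W²] − (E[W])² = 21.64 − (-1.32)² = 19.8976
SD(W) = √19.8976 ≈ 4.4607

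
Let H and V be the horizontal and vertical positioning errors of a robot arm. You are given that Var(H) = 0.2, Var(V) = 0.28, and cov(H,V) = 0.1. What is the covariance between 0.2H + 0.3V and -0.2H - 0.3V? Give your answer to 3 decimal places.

-0.045

cov(0.2H + 0.3V, -0.2H - 0.3V) = (0.2)(-0.2)Var(H) + (0.3)(-0.3)Var(V) + [(0.2)(-0.3) + (0.3)(-0.2)]cov(H,V)
= -0.04·0.2 + -0.09·0.28 + -0.12·0.1 = -0.0452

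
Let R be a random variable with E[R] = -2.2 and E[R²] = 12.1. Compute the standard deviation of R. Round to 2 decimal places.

2.69

Var(R) = 12.1 − (-2.2)² = 7.26
sd(R) = √7.26 ≈ 2.69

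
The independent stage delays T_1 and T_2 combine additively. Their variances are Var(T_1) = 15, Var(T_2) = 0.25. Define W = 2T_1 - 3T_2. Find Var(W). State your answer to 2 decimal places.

By independence, Var(W) = (2)²Var(T_1) + (-3)²Var(T_2)
= (2)²·15 + (-3)²·0.25 = 62.25

62.25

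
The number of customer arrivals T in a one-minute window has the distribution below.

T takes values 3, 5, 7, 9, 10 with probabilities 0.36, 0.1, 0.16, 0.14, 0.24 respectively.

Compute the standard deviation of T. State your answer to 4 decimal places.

2.9104

E[T] = (3)(0.36) + (5)(0.1) + (7)(0.16) + (9)(0.14) + (10)(0.24) = 6.36
E[T²] = (3)²(0.36) + (5)²(0.1) + (7)²(0.16) + (9)²(0.14) + (10)²(0.24) = 48.92
var(T) = E[T²] − (E[T])² = 48.92 − (6.36)² = 8.4704
SD(T) = √8.4704 ≈ 2.9104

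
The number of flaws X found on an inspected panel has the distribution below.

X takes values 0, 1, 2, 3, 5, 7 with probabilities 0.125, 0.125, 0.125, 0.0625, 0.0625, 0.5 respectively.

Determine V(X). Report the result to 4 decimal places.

8.1094

E[X] = (0)(0.125) + (1)(0.125) + (2)(0.125) + (3)(0.0625) + (5)(0.0625) + (7)(0.5) = 4.375
E[X²] = (0)²(0.125) + (1)²(0.125) + (2)²(0.125) + (3)²(0.0625) + (5)²(0.0625) + (7)²(0.5) = 27.25
V(X) = E[X²] − (E[X])² = 27.25 − (4.375)² = 8.109375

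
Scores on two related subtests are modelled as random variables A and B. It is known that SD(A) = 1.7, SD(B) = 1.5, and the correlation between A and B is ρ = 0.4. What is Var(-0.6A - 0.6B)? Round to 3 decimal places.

2.585

Var(A) = (1.7)² = 2.89;  Var(B) = (1.5)² = 2.25
Cov(A,B) = ρ·SD(A)·SD(B) = 0.4·1.7·1.5 = 1.02
Var(-0.6A - 0.6B) = (-0.6)²·Var(A) + (-0.6)²·Var(B) + 2·(-0.6)·(-0.6)·Cov(A,B)
= 0.36·2.89 + 0.36·2.25 + 0.72·1.02 = 2.5848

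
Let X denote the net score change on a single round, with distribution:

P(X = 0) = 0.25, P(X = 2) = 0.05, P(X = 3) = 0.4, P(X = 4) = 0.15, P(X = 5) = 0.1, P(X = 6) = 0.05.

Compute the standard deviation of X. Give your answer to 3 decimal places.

1.792

E[X] = (0)(0.25) + (2)(0.05) + (3)(0.4) + (4)(0.15) + (5)(0.1) + (6)(0.05) = 2.7
E[X²] = (0)²(0.25) + (2)²(0.05) + (3)²(0.4) + (4)²(0.15) + (5)²(0.1) + (6)²(0.05) = 10.5
Var(X) = E[X²] − (E[X])² = 10.5 − (2.7)² = 3.21
SD(X) = √3.21 ≈ 1.792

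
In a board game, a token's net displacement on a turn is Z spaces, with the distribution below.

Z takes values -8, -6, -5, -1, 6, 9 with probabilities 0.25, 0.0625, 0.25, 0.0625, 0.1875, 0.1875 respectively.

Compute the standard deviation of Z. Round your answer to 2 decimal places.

6.76

E[Z] = (-8)(0.25) + (-6)(0.0625) + (-5)(0.25) + (-1)(0.0625) + (6)(0.1875) + (9)(0.1875) = -0.875
E[Z²] = (-8)²(0.25) + (-6)²(0.0625) + (-5)²(0.25) + (-1)²(0.0625) + (6)²(0.1875) + (9)²(0.1875) = 46.5
var(Z) = E[Z²] − (E[Z])² = 46.5 − (-0.875)² = 45.734375
σ(Z) = √45.734375 ≈ 6.76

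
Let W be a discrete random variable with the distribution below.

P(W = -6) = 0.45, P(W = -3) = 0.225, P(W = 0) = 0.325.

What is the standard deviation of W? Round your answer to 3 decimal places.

E[W] = (-6)(0.45) + (-3)(0.225) + (0)(0.325) = -3.375
E[W²] = (-6)²(0.45) + (-3)²(0.225) + (0)²(0.325) = 18.225
Var(W) = E[W²] − (E[W])² = 18.225 − (-3.375)² = 6.834375
sd(W) = √6.834375 ≈ 2.614

2.614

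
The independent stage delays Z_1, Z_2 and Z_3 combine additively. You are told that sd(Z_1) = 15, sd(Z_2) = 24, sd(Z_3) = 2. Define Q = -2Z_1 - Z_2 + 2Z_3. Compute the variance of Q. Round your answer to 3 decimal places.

1492.000

V(Z_1) = 225, V(Z_2) = 576, V(Z_3) = 4
By independence, V(Q) = (-2)²V(Z_1) + (-1)²V(Z_2) + (2)²V(Z_3)
= (-2)²·225 + (-1)²·576 + (2)²·4 = 1492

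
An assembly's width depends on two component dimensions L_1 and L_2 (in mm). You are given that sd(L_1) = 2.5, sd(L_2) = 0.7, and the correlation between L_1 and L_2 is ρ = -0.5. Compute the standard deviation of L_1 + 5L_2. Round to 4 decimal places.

3.1225

Var(L_1) = (2.5)² = 6.25;  Var(L_2) = (0.7)² = 0.49
Cov(L_1,L_2) = ρ·sd(L_1)·sd(L_2) = -0.5·2.5·0.7 = -0.875
Var(L_1 + 5L_2) = (1)²·Var(L_1) + (5)²·Var(L_2) + 2·(1)·(5)·Cov(L_1,L_2)
= 1·6.25 + 25·0.49 + 10·-0.875 = 9.75
sd(L_1 + 5L_2) = √9.75 ≈ 3.1225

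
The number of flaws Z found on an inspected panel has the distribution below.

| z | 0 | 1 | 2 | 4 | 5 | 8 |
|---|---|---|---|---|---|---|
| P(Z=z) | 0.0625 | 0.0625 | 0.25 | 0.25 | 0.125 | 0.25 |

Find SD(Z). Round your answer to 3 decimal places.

2.579

E[Z] = (0)(0.0625) + (1)(0.0625) + (2)(0.25) + (4)(0.25) + (5)(0.125) + (8)(0.25) = 4.1875
E[Z²] = (0)²(0.0625) + (1)²(0.0625) + (2)²(0.25) + (4)²(0.25) + (5)²(0.125) + (8)²(0.25) = 24.1875
var(Z) = E[Z²] − (E[Z])² = 24.1875 − (4.1875)² = 6.65234375
SD(Z) = √6.65234375 ≈ 2.579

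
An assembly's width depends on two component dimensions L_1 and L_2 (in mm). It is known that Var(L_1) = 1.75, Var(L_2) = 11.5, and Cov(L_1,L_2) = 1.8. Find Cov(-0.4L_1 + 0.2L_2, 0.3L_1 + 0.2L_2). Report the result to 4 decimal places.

0.2140

Cov(-0.4L_1 + 0.2L_2, 0.3L_1 + 0.2L_2) = (-0.4)(0.3)Var(L_1) + (0.2)(0.2)Var(L_2) + [(-0.4)(0.2) + (0.2)(0.3)]Cov(L_1,L_2)
= -0.12·1.75 + 0.04·11.5 + -0.02·1.8 = 0.214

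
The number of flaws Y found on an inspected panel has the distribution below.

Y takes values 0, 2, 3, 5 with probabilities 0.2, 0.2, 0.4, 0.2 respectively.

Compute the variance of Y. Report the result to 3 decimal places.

E[Y] = (0)(0.2) + (2)(0.2) + (3)(0.4) + (5)(0.2) = 2.6
E[Y²] = (0)²(0.2) + (2)²(0.2) + (3)²(0.4) + (5)²(0.2) = 9.4
Var(Y) = E[Y²] − (E[Y])² = 9.4 − (2.6)² = 2.64

2.640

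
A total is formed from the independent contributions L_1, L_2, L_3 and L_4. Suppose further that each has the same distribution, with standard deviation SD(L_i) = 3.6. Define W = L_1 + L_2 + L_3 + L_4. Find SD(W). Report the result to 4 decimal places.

7.2000

Var(L_i) = (3.6)² = 12.96
By independence, Var(W) = (1)²Var(L_1) + (1)²Var(L_2) + (1)²Var(L_3) + (1)²Var(L_4)
= (1)²·12.96 + (1)²·12.96 + (1)²·12.96 + (1)²·12.96 = 51.84
SD(W) = √51.84 ≈ 7.2000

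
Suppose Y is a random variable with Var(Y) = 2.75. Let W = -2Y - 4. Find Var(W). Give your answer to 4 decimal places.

Var(-2Y - 4) = (-2)²·Var(Y) = 4·2.75 = 11

11.0000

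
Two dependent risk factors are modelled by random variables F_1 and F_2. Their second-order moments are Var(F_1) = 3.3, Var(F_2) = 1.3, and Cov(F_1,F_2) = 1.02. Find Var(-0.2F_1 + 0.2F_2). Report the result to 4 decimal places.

0.1024

Var(-0.2F_1 + 0.2F_2) = (-0.2)²·Var(F_1) + (0.2)²·Var(F_2) + 2·(-0.2)·(0.2)·Cov(F_1,F_2)
= 0.04·3.3 + 0.04·1.3 + -0.08·1.02 = 0.1024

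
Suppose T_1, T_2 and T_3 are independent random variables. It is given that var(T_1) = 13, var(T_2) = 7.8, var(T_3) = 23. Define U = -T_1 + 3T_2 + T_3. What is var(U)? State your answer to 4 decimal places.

By independence, var(U) = (-1)²var(T_1) + (3)²var(T_2) + (1)²var(T_3)
= (-1)²·13 + (3)²·7.8 + (1)²·23 = 106.2

106.2000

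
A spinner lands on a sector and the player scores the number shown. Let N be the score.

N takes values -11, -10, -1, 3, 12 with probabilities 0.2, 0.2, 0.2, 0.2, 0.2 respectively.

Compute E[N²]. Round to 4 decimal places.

75.0000

E[N²] = (-11)²(0.2) + (-10)²(0.2) + (-1)²(0.2) + (3)²(0.2) + (12)²(0.2) = 75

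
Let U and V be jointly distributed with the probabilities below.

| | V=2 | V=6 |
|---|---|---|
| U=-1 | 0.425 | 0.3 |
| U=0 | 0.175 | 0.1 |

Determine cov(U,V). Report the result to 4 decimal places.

E[U] = -0.725,  E[V] = 3.6
E[UV] = -2.65
cov(U,V) = E[UV] − E[U]E[V] = -2.65 − (-0.725)(3.6) = -0.04

-0.0400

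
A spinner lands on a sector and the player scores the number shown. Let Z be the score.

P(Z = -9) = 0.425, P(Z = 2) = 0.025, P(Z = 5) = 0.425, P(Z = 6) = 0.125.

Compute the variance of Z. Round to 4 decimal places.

E[Z] = (-9)(0.425) + (2)(0.025) + (5)(0.425) + (6)(0.125) = -0.9
E[Z²] = (-9)²(0.425) + (2)²(0.025) + (5)²(0.425) + (6)²(0.125) = 49.65
Var(Z) = E[Z²] − (E[Z])² = 49.65 − (-0.9)² = 48.84

48.8400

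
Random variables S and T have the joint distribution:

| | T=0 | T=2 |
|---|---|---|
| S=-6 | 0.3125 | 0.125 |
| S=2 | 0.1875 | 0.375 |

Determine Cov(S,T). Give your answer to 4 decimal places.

1.5000

E[S] = -1.5,  E[T] = 1
E[ST] = 0
Cov(S,T) = E[ST] − E[S]E[T] = 0 − (-1.5)(1) = 1.5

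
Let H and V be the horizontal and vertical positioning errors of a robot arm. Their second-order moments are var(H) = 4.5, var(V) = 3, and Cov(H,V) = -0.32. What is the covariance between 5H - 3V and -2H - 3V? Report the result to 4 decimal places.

-15.1200

Cov(5H - 3V, -2H - 3V) = (5)(-2)var(H) + (-3)(-3)var(V) + [(5)(-3) + (-3)(-2)]Cov(H,V)
= -10·4.5 + 9·3 + -9·-0.32 = -15.12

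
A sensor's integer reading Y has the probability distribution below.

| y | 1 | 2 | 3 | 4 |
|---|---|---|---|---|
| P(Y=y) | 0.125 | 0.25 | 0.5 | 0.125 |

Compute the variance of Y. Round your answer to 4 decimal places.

E[Y] = (1)(0.125) + (2)(0.25) + (3)(0.5) + (4)(0.125) = 2.625
E[Y²] = (1)²(0.125) + (2)²(0.25) + (3)²(0.5) + (4)²(0.125) = 7.625
V(Y) = E[Y²] − (E[Y])² = 7.625 − (2.625)² = 0.734375

0.7344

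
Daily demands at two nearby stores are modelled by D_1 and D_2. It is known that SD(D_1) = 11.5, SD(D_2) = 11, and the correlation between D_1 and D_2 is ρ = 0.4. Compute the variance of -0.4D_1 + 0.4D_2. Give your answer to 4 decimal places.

24.3280

Var(D_1) = (11.5)² = 132.25;  Var(D_2) = (11)² = 121
Cov(D_1,D_2) = ρ·SD(D_1)·SD(D_2) = 0.4·11.5·11 = 50.6
Var(-0.4D_1 + 0.4D_2) = (-0.4)²·Var(D_1) + (0.4)²·Var(D_2) + 2·(-0.4)·(0.4)·Cov(D_1,D_2)
= 0.16·132.25 + 0.16·121 + -0.32·50.6 = 24.328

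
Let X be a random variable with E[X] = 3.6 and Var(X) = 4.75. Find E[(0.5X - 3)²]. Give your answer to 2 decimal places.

2.63

E[0.5X - 3] = 0.5·3.6 − 3 = -1.2
Var(0.5X - 3) = (0.5)²·4.75 = 1.1875
E[(0.5X - 3)²] = Var((0.5X - 3)) + (E[(0.5X - 3)])² = 1.1875 + (-1.2)² = 2.6275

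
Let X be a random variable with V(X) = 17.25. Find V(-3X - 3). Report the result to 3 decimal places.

V(-3X - 3) = (-3)²·V(X) = 9·17.25 = 155.25

155.250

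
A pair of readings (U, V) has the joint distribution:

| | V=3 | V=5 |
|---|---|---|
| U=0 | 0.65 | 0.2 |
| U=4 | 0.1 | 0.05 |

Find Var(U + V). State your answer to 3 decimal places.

2.990

E[U] = 0.6,  E[V] = 3.5,  E[UV] = 2.2
Var(U) = 2.4 − (0.6)² = 2.04;  Var(V) = 13 − (3.5)² = 0.75
Cov(U,V) = 2.2 − (0.6)(3.5) = 0.1
Var(U + V) = (1)²·2.04 + (1)²·0.75 + 2·(1)·(1)·0.1 = 2.99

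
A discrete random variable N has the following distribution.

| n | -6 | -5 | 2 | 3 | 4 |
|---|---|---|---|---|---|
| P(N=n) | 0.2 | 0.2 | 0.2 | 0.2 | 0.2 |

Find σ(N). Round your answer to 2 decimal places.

E[N] = (-6)(0.2) + (-5)(0.2) + (2)(0.2) + (3)(0.2) + (4)(0.2) = -0.4
E[N²] = (-6)²(0.2) + (-5)²(0.2) + (2)²(0.2) + (3)²(0.2) + (4)²(0.2) = 18
Var(N) = E[N²] − (E[N])² = 18 − (-0.4)² = 17.84
σ(N) = √17.84 ≈ 4.22

4.22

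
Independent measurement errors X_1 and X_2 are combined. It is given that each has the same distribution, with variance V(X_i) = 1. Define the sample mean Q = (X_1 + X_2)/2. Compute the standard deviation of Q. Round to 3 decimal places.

0.707

By independence, V(Q) = (0.5)²V(X_1) + (0.5)²V(X_2)
= (0.5)²·1 + (0.5)²·1 = 0.5
σ(Q) = √0.5 ≈ 0.707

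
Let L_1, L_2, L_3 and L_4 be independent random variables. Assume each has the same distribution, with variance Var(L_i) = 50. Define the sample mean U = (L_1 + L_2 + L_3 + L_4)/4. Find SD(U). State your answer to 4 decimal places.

3.5355

By independence, Var(U) = (0.25)²Var(L_1) + (0.25)²Var(L_2) + (0.25)²Var(L_3) + (0.25)²Var(L_4)
= (0.25)²·50 + (0.25)²·50 + (0.25)²·50 + (0.25)²·50 = 12.5
SD(U) = √12.5 ≈ 3.5355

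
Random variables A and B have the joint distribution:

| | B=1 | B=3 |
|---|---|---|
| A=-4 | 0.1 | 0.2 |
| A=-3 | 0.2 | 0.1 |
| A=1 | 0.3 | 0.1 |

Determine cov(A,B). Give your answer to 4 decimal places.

-0.6400

E[A] = -1.7,  E[B] = 1.8
E[AB] = -3.7
cov(A,B) = E[AB] − E[A]E[B] = -3.7 − (-1.7)(1.8) = -0.64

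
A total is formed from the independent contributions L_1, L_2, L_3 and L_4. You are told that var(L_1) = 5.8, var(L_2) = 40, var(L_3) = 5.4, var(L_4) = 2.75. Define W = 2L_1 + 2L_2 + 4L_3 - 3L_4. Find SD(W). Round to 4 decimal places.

By independence, var(W) = (2)²var(L_1) + (2)²var(L_2) + (4)²var(L_3) + (-3)²var(L_4)
= (2)²·5.8 + (2)²·40 + (4)²·5.4 + (-3)²·2.75 = 294.35
SD(W) = √294.35 ≈ 17.1566

17.1566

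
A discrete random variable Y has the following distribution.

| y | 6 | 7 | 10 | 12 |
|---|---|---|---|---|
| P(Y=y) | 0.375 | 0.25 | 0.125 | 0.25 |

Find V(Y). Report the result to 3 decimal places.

6.188

E[Y] = (6)(0.375) + (7)(0.25) + (10)(0.125) + (12)(0.25) = 8.25
E[Y²] = (6)²(0.375) + (7)²(0.25) + (10)²(0.125) + (12)²(0.25) = 74.25
V(Y) = E[Y²] − (E[Y])² = 74.25 − (8.25)² = 6.1875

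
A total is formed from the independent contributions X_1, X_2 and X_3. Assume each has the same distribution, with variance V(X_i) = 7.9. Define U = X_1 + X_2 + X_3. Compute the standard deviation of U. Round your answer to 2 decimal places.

4.87

By independence, V(U) = (1)²V(X_1) + (1)²V(X_2) + (1)²V(X_3)
= (1)²·7.9 + (1)²·7.9 + (1)²·7.9 = 23.7
sd(U) = √23.7 ≈ 4.87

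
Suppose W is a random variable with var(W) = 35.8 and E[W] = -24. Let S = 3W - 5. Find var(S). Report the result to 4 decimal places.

var(3W - 5) = (3)²·var(W) = 9·35.8 = 322.2

322.2000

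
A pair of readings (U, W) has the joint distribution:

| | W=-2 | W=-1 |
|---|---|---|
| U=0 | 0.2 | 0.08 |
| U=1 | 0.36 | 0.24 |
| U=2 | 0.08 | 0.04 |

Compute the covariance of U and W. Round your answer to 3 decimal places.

0.018

E[U] = 0.84,  E[W] = -1.64
E[UW] = -1.36
Cov(U,W) = E[UW] − E[U]E[W] = -1.36 − (0.84)(-1.64) = 0.0176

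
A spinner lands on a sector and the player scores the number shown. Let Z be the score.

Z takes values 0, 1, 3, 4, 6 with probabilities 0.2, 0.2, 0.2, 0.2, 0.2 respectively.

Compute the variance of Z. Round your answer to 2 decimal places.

4.56

E[Z] = (0)(0.2) + (1)(0.2) + (3)(0.2) + (4)(0.2) + (6)(0.2) = 2.8
E[Z²] = (0)²(0.2) + (1)²(0.2) + (3)²(0.2) + (4)²(0.2) + (6)²(0.2) = 12.4
var(Z) = E[Z²] − (E[Z])² = 12.4 − (2.8)² = 4.56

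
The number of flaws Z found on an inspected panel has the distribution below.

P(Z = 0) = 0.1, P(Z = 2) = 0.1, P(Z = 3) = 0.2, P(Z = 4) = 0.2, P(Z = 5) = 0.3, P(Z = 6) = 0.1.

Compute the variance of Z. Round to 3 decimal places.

2.810

E[Z] = (0)(0.1) + (2)(0.1) + (3)(0.2) + (4)(0.2) + (5)(0.3) + (6)(0.1) = 3.7
E[Z²] = (0)²(0.1) + (2)²(0.1) + (3)²(0.2) + (4)²(0.2) + (5)²(0.3) + (6)²(0.1) = 16.5
Var(Z) = E[Z²] − (E[Z])² = 16.5 − (3.7)² = 2.81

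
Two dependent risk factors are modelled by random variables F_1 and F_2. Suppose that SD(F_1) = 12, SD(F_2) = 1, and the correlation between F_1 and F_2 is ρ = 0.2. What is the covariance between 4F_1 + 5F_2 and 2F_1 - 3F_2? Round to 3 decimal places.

1132.200

Var(F_1) = (12)² = 144;  Var(F_2) = (1)² = 1
cov(F_1,F_2) = ρ·SD(F_1)·SD(F_2) = 0.2·12·1 = 2.4
cov(4F_1 + 5F_2, 2F_1 - 3F_2) = (4)(2)Var(F_1) + (5)(-3)Var(F_2) + [(4)(-3) + (5)(2)]cov(F_1,F_2)
= 8·144 + -15·1 + -2·2.4 = 1132.2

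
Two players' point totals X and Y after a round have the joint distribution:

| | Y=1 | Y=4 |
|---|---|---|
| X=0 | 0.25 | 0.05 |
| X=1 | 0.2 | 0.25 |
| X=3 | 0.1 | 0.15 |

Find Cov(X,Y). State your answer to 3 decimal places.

E[X] = 1.2,  E[Y] = 2.35
E[XY] = 3.3
Cov(X,Y) = E[XY] − E[X]E[Y] = 3.3 − (1.2)(2.35) = 0.48

0.480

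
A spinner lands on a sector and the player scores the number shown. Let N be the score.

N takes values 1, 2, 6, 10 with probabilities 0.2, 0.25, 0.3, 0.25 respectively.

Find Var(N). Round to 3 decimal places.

E[N] = (1)(0.2) + (2)(0.25) + (6)(0.3) + (10)(0.25) = 5
E[N²] = (1)²(0.2) + (2)²(0.25) + (6)²(0.3) + (10)²(0.25) = 37
Var(N) = E[N²] − (E[N])² = 37 − (5)² = 12

12.000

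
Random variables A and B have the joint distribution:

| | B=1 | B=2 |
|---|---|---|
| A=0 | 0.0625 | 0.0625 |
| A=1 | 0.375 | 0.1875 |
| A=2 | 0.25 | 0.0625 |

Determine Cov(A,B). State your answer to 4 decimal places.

-0.0586

E[A] = 1.1875,  E[B] = 1.3125
E[AB] = 1.5
Cov(A,B) = E[AB] − E[A]E[B] = 1.5 − (1.1875)(1.3125) = -0.05859375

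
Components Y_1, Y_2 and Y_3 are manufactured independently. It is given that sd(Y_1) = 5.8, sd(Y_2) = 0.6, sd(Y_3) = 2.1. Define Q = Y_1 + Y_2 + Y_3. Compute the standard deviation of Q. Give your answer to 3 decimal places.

Var(Y_1) = 33.64, Var(Y_2) = 0.36, Var(Y_3) = 4.41
By independence, Var(Q) = (1)²Var(Y_1) + (1)²Var(Y_2) + (1)²Var(Y_3)
= (1)²·33.64 + (1)²·0.36 + (1)²·4.41 = 38.41
sd(Q) = √38.41 ≈ 6.198

6.198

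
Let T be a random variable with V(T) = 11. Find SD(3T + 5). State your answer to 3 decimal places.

9.950

V(3T + 5) = (3)²·11 = 99
SD(3T + 5) = √99 ≈ 9.950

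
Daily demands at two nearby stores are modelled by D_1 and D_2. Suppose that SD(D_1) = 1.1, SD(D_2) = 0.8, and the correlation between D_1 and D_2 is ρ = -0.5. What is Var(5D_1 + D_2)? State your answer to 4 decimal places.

Var(D_1) = (1.1)² = 1.21;  Var(D_2) = (0.8)² = 0.64
Cov(D_1,D_2) = ρ·SD(D_1)·SD(D_2) = -0.5·1.1·0.8 = -0.44
Var(5D_1 + D_2) = (5)²·Var(D_1) + (1)²·Var(D_2) + 2·(5)·(1)·Cov(D_1,D_2)
= 25·1.21 + 1·0.64 + 10·-0.44 = 26.49

26.4900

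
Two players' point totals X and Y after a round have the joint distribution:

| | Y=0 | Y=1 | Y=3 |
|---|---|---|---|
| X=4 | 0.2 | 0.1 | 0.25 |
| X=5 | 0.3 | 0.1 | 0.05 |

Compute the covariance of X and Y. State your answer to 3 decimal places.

E[X] = 4.45,  E[Y] = 1.1
E[XY] = 4.65
cov(X,Y) = E[XY] − E[X]E[Y] = 4.65 − (4.45)(1.1) = -0.245

-0.245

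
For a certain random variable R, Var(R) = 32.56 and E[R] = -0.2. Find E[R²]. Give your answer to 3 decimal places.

32.600

E[R²] = Var(R) + (E[R])² = 32.56 + (-0.2)² = 32.6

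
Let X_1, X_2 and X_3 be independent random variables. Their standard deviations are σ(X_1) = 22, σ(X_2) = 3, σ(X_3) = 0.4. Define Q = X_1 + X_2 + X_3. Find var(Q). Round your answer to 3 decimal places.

493.160

var(X_1) = 484, var(X_2) = 9, var(X_3) = 0.16
By independence, var(Q) = (1)²var(X_1) + (1)²var(X_2) + (1)²var(X_3)
= (1)²·484 + (1)²·9 + (1)²·0.16 = 493.16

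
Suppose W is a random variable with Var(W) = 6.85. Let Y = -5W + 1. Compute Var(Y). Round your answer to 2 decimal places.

171.25

Var(-5W + 1) = (-5)²·Var(W) = 25·6.85 = 171.25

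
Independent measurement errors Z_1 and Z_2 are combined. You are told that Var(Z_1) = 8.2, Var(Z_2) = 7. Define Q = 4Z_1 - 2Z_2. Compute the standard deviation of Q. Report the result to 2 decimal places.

By independence, Var(Q) = (4)²Var(Z_1) + (-2)²Var(Z_2)
= (4)²·8.2 + (-2)²·7 = 159.2
sd(Q) = √159.2 ≈ 12.62

12.62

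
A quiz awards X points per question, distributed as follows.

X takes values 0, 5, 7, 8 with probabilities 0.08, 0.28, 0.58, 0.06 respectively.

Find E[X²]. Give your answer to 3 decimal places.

39.260

E[X²] = (0)²(0.08) + (5)²(0.28) + (7)²(0.58) + (8)²(0.06) = 39.26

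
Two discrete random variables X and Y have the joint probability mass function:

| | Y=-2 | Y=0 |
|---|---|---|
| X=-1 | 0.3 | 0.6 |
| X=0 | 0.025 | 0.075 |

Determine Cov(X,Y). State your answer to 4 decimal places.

E[X] = -0.9,  E[Y] = -0.65
E[XY] = 0.6
Cov(X,Y) = E[XY] − E[X]E[Y] = 0.6 − (-0.9)(-0.65) = 0.015

0.0150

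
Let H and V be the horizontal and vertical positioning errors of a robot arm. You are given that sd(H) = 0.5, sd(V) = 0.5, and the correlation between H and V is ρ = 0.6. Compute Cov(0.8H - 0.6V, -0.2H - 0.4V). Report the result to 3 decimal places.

Var(H) = (0.5)² = 0.25;  Var(V) = (0.5)² = 0.25
Cov(H,V) = ρ·sd(H)·sd(V) = 0.6·0.5·0.5 = 0.15
Cov(0.8H - 0.6V, -0.2H - 0.4V) = (0.8)(-0.2)Var(H) + (-0.6)(-0.4)Var(V) + [(0.8)(-0.4) + (-0.6)(-0.2)]Cov(H,V)
= -0.16·0.25 + 0.24·0.25 + -0.2·0.15 = -0.01

-0.010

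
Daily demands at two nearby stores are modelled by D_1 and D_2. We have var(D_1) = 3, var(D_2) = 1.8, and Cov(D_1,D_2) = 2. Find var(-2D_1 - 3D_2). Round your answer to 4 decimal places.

var(-2D_1 - 3D_2) = (-2)²·var(D_1) + (-3)²·var(D_2) + 2·(-2)·(-3)·Cov(D_1,D_2)
= 4·3 + 9·1.8 + 12·2 = 52.2

52.2000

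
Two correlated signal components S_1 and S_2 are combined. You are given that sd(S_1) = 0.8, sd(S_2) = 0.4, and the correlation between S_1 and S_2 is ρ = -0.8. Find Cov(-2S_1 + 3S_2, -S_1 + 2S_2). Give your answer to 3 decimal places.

V(S_1) = (0.8)² = 0.64;  V(S_2) = (0.4)² = 0.16
Cov(S_1,S_2) = ρ·sd(S_1)·sd(S_2) = -0.8·0.8·0.4 = -0.256
Cov(-2S_1 + 3S_2, -S_1 + 2S_2) = (-2)(-1)V(S_1) + (3)(2)V(S_2) + [(-2)(2) + (3)(-1)]Cov(S_1,S_2)
= 2·0.64 + 6·0.16 + -7·-0.256 = 4.032

4.032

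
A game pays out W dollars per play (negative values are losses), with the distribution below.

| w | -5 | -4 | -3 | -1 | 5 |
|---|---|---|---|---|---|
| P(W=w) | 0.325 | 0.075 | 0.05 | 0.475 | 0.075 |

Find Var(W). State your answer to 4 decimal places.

E[W] = (-5)(0.325) + (-4)(0.075) + (-3)(0.05) + (-1)(0.475) + (5)(0.075) = -2.175
E[W²] = (-5)²(0.325) + (-4)²(0.075) + (-3)²(0.05) + (-1)²(0.475) + (5)²(0.075) = 12.125
Var(W) = E[W²] − (E[W])² = 12.125 − (-2.175)² = 7.394375

7.3944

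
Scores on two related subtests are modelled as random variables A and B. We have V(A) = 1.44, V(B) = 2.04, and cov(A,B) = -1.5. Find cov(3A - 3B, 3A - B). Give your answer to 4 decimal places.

37.0800

cov(3A - 3B, 3A - B) = (3)(3)V(A) + (-3)(-1)V(B) + [(3)(-1) + (-3)(3)]cov(A,B)
= 9·1.44 + 3·2.04 + -12·-1.5 = 37.08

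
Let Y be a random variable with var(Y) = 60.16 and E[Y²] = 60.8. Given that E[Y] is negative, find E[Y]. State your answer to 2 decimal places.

-0.80

(E[Y])² = E[Y²] − var(Y) = 60.8 − 60.16 = 0.64
E[Y] = −√0.64 = -0.8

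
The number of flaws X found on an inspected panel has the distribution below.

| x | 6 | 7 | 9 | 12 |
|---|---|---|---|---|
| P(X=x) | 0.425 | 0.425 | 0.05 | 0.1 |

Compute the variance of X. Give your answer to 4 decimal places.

3.0944

E[X] = (6)(0.425) + (7)(0.425) + (9)(0.05) + (12)(0.1) = 7.175
E[X²] = (6)²(0.425) + (7)²(0.425) + (9)²(0.05) + (12)²(0.1) = 54.575
var(X) = E[X²] − (E[X])² = 54.575 − (7.175)² = 3.094375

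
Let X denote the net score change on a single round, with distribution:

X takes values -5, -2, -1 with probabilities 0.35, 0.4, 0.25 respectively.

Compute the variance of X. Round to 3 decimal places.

E[X] = (-5)(0.35) + (-2)(0.4) + (-1)(0.25) = -2.8
E[X²] = (-5)²(0.35) + (-2)²(0.4) + (-1)²(0.25) = 10.6
V(X) = E[X²] − (E[X])² = 10.6 − (-2.8)² = 2.76

2.760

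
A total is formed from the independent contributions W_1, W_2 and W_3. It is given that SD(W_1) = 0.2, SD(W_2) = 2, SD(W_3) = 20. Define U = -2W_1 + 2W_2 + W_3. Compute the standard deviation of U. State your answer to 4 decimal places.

V(W_1) = 0.04, V(W_2) = 4, V(W_3) = 400
By independence, V(U) = (-2)²V(W_1) + (2)²V(W_2) + (1)²V(W_3)
= (-2)²·0.04 + (2)²·4 + (1)²·400 = 416.16
SD(U) = √416.16 ≈ 20.4000

20.4000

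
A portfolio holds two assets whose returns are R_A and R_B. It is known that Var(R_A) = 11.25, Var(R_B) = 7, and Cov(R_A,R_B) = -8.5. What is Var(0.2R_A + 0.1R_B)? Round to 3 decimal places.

0.180

Var(0.2R_A + 0.1R_B) = (0.2)²·Var(R_A) + (0.1)²·Var(R_B) + 2·(0.2)·(0.1)·Cov(R_A,R_B)
= 0.04·11.25 + 0.01·7 + 0.04·-8.5 = 0.18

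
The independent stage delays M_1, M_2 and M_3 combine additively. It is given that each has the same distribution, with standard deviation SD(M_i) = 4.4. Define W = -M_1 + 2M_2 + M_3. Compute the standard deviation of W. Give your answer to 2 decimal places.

10.78

Var(M_i) = (4.4)² = 19.36
By independence, Var(W) = (-1)²Var(M_1) + (2)²Var(M_2) + (1)²Var(M_3)
= (-1)²·19.36 + (2)²·19.36 + (1)²·19.36 = 116.16
SD(W) = √116.16 ≈ 10.78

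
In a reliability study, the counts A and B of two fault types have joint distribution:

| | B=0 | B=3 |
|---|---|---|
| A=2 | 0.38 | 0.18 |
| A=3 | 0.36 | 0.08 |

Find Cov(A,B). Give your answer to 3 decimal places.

E[A] = 2.44,  E[B] = 0.78
E[AB] = 1.8
Cov(A,B) = E[AB] − E[A]E[B] = 1.8 − (2.44)(0.78) = -0.1032

-0.103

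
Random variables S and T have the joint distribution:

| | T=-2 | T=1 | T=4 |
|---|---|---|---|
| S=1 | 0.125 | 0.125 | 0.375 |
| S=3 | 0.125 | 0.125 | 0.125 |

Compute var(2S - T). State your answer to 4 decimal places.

E[S] = 1.75,  E[T] = 1.75,  E[ST] = 2.5
var(S) = 4 − (1.75)² = 0.9375;  var(T) = 9.25 − (1.75)² = 6.1875
Cov(S,T) = 2.5 − (1.75)(1.75) = -0.5625
var(2S - T) = (2)²·0.9375 + (-1)²·6.1875 + 2·(2)·(-1)·-0.5625 = 12.1875

12.1875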